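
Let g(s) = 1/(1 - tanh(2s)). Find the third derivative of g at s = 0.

Substitute the inner expansion into the outer series and collect powers.
From the series, [s^3] g = 16/3; multiply by 3! = 6 to get 32.

32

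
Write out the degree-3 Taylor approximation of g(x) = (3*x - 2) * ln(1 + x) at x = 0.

Shift and add copies of the series according to the polynomial's terms.
g(0) = 0
g′(0) = -2
g′′(0) = 8
g′′′(0) = -13

-13*x^3/6 + 4*x^2 - 2*x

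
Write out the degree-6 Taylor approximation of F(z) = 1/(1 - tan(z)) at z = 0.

122*z^6/45 + 32*z^5/15 + 5*z^4/3 + 4*z^3/3 + z^2 + z + 1

Substitute the inner expansion into the outer series and collect powers.
F(0) = 1
F′(0) = 1
F′′(0) = 2
F′′′(0) = 8
F^(4)(0) = 40
F^(5)(0) = 256
F^(6)(0) = 1952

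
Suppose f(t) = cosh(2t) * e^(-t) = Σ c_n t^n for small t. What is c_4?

Take the Cauchy product of the two expansions.
f(0) = 1
f′(0) = -1
f′′(0) = 5
f′′′(0) = -13
f^(4)(0) = 41

41/24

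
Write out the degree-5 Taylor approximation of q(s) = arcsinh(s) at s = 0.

3*s^5/40 - s^3/6 + s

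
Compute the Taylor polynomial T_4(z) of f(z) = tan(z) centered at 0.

f(0) = 0
f′(0) = 1
f′′(0) = 0
f′′′(0) = 2
f^(4)(0) = 0

z^3/3 + z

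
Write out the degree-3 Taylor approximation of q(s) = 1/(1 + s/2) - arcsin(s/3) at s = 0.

-85*s^3/648 + s^2/4 - 5*s/6 + 1

Add the two expansions coefficient-wise.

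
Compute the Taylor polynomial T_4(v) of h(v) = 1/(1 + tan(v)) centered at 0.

Plug the Maclaurin series of the inner function into that of the outer and collect terms.

5*v^4/3 - 4*v^3/3 + v^2 - v + 1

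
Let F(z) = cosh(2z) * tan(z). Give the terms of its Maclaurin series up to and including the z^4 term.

7*z^3/3 + z

Write out both Maclaurin series and multiply, keeping only the needed powers.
F(0) = 0
F′(0) = 1
F′′(0) = 0
F′′′(0) = 14
F^(4)(0) = 0
Dividing each by k! gives the coefficients c_0, ..., c_4.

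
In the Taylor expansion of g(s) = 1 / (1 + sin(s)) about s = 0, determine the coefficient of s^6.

Write 1/(1+u) = 1 - u + u^2 - u^3 + ... and substitute the series for u.
[s^0] = 1;  [s^1] = -1;  [s^2] = 1;  [s^3] = -5/6;  [s^4] = 2/3;  [s^5] = -61/120;  [s^6] = 17/45.

17/45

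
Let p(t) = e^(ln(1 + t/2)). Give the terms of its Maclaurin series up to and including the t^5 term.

t/2 + 1

Let u equal the inner series; expand the outer function in u and truncate.
[t^0] = 1;  [t^1] = 1/2;  [t^2] = 0;  [t^3] = 0;  [t^4] = 0;  [t^5] = 0.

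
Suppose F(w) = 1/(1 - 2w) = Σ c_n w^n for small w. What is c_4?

F(0) = 1
F′(0) = 2
F′′(0) = 8
F′′′(0) = 48
F^(4)(0) = 384
The Taylor polynomial is Σ F^(k)(0)/k! · w^k.

16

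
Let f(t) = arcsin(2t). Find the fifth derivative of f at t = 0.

From the series, [t^5] f = 12/5; multiply by 5! = 120 to get 288.

288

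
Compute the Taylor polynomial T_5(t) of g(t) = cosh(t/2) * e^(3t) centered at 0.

1661*t^5/640 + 1513*t^4/384 + 39*t^3/8 + 37*t^2/8 + 3*t + 1

Write out both Maclaurin series and multiply, keeping only the needed powers.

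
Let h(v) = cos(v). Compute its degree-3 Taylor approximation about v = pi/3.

Use the known series and substitute for the argument.
h(pi/3) = 1/2
h′(pi/3) = -sqrt(3)/2
h′′(pi/3) = -1/2
h′′′(pi/3) = sqrt(3)/2
Dividing each by k! gives the coefficients c_0, ..., c_3.

sqrt(3)*(v - pi/3)^3/12 - (v - pi/3)^2/4 - sqrt(3)*(v - pi/3)/2 + 1/2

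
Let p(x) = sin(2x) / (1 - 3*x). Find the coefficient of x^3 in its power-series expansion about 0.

Use 1/(1 - r) = Σ r^k on the denominator, then take the Cauchy product.
p(0) = 0
p′(0) = 2
p′′(0) = 12
p′′′(0) = 100

50/3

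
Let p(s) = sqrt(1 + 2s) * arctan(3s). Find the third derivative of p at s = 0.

-63

Expand each factor separately, then convolve coefficients.
The coefficient of s^3 in the expansion is -21/2, so p′′′(0) = 3! * (-21/2) = -63.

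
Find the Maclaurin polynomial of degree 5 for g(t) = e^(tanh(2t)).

Plug the Maclaurin series of the inner function into that of the outer and collect terms.
[t^0] = 1;  [t^1] = 2;  [t^2] = 2;  [t^3] = -4/3;  [t^4] = -14/3;  [t^5] = -4/5.

-4*t^5/5 - 14*t^4/3 - 4*t^3/3 + 2*t^2 + 2*t + 1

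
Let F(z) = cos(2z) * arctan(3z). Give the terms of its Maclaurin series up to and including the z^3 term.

-15*z^3 + 3*z

Take the Cauchy product of the two expansions.
F(0) = 0
F′(0) = 3
F′′(0) = 0
F′′′(0) = -90
Dividing each by k! gives the coefficients c_0, ..., c_3.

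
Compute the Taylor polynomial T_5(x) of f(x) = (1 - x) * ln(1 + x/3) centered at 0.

Multiply each power in the prefactor through the base expansion.
[x^0] = 0;  [x^1] = 1/3;  [x^2] = -7/18;  [x^3] = 11/162;  [x^4] = -5/324;  [x^5] = 19/4860.

19*x^5/4860 - 5*x^4/324 + 11*x^3/162 - 7*x^2/18 + x/3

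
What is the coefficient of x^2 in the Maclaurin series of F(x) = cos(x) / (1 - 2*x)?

Use 1/(1 - r) = Σ r^k on the denominator, then take the Cauchy product.
F(0) = 1
F′(0) = 2
F′′(0) = 7
So c_2 = F′′(0)/2! = 7/2.

7/2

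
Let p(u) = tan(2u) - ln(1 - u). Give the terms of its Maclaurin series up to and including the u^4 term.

Expand each term separately and add.
p(0) = 0
p′(0) = 3
p′′(0) = 1
p′′′(0) = 18
p^(4)(0) = 6
The Taylor polynomial is Σ p^(k)(0)/k! · u^k.

u^4/4 + 3*u^3 + u^2/2 + 3*u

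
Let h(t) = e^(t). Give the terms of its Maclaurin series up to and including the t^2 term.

t^2/2 + t + 1

Apply the Taylor formula c_k = f^(k)(a)/k!.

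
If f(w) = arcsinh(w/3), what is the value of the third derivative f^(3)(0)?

-1/27

The coefficient of w^3 in the expansion is -1/162, so f′′′(0) = 3! * (-1/162) = -1/27.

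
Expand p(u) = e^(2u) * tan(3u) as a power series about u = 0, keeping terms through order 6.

Expand each factor separately, then convolve coefficients.
[u^0] = 0;  [u^1] = 3;  [u^2] = 6;  [u^3] = 15;  [u^4] = 22;  [u^5] = 262/5;  [u^6] = 388/5.

388*u^6/5 + 262*u^5/5 + 22*u^4 + 15*u^3 + 6*u^2 + 3*u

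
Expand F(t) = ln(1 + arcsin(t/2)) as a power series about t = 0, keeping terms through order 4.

Substitute the inner expansion into the outer series and collect powers.
F(0) = 0
F′(0) = 1/2
F′′(0) = -1/4
F′′′(0) = 3/8
F^(4)(0) = -5/8

-5*t^4/192 + t^3/16 - t^2/8 + t/2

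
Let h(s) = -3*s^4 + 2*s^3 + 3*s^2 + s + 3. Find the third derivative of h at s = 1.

From the series, [(s - 1)^3] h = -10; multiply by 3! = 6 to get -60.

-60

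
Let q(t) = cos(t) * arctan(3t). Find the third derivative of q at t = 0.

Write out both Maclaurin series and multiply, keeping only the needed powers.
The coefficient of t^3 in the expansion is -21/2, so q′′′(0) = 3! * (-21/2) = -63.

-63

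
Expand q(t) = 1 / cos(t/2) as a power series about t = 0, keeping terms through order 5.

5*t^4/384 + t^2/8 + 1

Divide the numerator series by the denominator series (power-series long division).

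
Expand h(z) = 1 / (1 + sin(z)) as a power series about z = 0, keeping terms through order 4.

Write 1/(1+u) = 1 - u + u^2 - u^3 + ... and substitute the series for u.

2*z^4/3 - 5*z^3/6 + z^2 - z + 1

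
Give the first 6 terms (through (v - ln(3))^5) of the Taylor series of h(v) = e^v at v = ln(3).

(v - ln(3))^5/40 + (v - ln(3))^4/8 + (v - ln(3))^3/2 + 3*(v - ln(3))^2/2 + 3*(v - ln(3)) + 3

h(ln(3)) = 3
h′(ln(3)) = 3
h′′(ln(3)) = 3
h′′′(ln(3)) = 3
h^(4)(ln(3)) = 3
h^(5)(ln(3)) = 3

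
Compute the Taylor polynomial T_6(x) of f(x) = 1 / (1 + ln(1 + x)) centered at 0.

Write 1/(1+u) = 1 - u + u^2 - u^3 + ... and substitute the series for u.

3289*x^6/360 - 347*x^5/60 + 11*x^4/3 - 7*x^3/3 + 3*x^2/2 - x + 1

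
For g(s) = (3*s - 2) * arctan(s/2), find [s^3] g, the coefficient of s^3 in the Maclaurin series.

Multiply each power in the prefactor through the base expansion.
g(0) = 0
g′(0) = -1
g′′(0) = 3
g′′′(0) = 1/2
Dividing each by k! gives the coefficients c_0, ..., c_3.

1/12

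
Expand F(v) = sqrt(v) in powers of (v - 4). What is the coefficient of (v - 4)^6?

Compute the successive derivatives at the expansion point and divide by k!.

-21/2097152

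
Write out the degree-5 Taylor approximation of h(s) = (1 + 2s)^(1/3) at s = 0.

704*s^5/729 - 160*s^4/243 + 40*s^3/81 - 4*s^2/9 + 2*s/3 + 1

h(0) = 1
h′(0) = 2/3
h′′(0) = -8/9
h′′′(0) = 80/27
h^(4)(0) = -1280/81
h^(5)(0) = 28160/243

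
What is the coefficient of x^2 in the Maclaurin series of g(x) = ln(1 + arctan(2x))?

-2

Let u equal the inner series; expand the outer function in u and truncate.
[x^0] = 0;  [x^1] = 2;  [x^2] = -2.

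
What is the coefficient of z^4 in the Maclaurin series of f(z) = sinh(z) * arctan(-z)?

1/6

Take the Cauchy product of the two expansions.
f(0) = 0
f′(0) = 0
f′′(0) = -2
f′′′(0) = 0
f^(4)(0) = 4
So c_4 = f^(4)(0)/4! = 1/6.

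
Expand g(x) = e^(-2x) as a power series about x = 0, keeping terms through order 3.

-4*x^3/3 + 2*x^2 - 2*x + 1

Apply the Taylor formula c_k = f^(k)(a)/k!.
g(0) = 1
g′(0) = -2
g′′(0) = 4
g′′′(0) = -8
Dividing each by k! gives the coefficients c_0, ..., c_3.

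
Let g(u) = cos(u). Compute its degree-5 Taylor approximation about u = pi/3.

-sqrt(3)*(u - pi/3)^5/240 + (u - pi/3)^4/48 + sqrt(3)*(u - pi/3)^3/12 - (u - pi/3)^2/4 - sqrt(3)*(u - pi/3)/2 + 1/2

g(pi/3) = 1/2
g′(pi/3) = -sqrt(3)/2
g′′(pi/3) = -1/2
g′′′(pi/3) = sqrt(3)/2
g^(4)(pi/3) = 1/2
g^(5)(pi/3) = -sqrt(3)/2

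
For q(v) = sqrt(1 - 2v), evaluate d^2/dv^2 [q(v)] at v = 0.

From the series, [v^2] q = -1/2; multiply by 2! = 2 to get -1.

-1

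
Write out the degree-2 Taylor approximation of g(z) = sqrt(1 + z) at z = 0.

g(0) = 1
g′(0) = 1/2
g′′(0) = -1/4
The Taylor polynomial is Σ g^(k)(0)/k! · z^k.

-z^2/8 + z/2 + 1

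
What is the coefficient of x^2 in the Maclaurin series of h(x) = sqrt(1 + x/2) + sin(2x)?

-1/32

Combine the two series term by term.
h(0) = 1
h′(0) = 9/4
h′′(0) = -1/16
So c_2 = h′′(0)/2! = -1/32.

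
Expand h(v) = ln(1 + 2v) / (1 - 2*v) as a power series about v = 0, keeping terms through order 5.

376*v^5/15 + 28*v^4/3 + 20*v^3/3 + 2*v^2 + 2*v

Expand 1/(denominator) as a geometric series and multiply by the numerator's series.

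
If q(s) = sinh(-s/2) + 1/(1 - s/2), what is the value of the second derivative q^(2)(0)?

Expand each term separately and add.
From the series, [s^2] q = 1/4; multiply by 2! = 2 to get 1/2.

1/2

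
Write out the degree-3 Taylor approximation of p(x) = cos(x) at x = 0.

[x^0] = 1;  [x^1] = 0;  [x^2] = -1/2;  [x^3] = 0.

1 - x^2/2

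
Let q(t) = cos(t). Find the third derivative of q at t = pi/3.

sqrt(3)/2

The coefficient of (t - pi/3)^3 in the expansion is sqrt(3)/12, so q′′′(pi/3) = 3! * (sqrt(3)/12) = sqrt(3)/2.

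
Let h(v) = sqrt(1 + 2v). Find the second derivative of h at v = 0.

The coefficient of v^2 in the expansion is -1/2, so h′′(0) = 2! * (-1/2) = -1.

-1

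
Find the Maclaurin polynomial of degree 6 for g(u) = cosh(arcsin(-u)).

Compose series: expand the inner function first, then feed it into the outer expansion.
g(0) = 1
g′(0) = 0
g′′(0) = 1
g′′′(0) = 0
g^(4)(0) = 5
g^(5)(0) = 0
g^(6)(0) = 85
Then c_k = g^(k)(0)/k! gives each Taylor coefficient.

17*u^6/144 + 5*u^4/24 + u^2/2 + 1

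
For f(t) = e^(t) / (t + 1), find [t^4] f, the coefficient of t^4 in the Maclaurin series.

3/8

Expand 1/(denominator) as a geometric series and multiply by the numerator's series.
[t^0] = 1;  [t^1] = 0;  [t^2] = 1/2;  [t^3] = -1/3;  [t^4] = 3/8.
So c_4 = f^(4)(0)/4! = 3/8.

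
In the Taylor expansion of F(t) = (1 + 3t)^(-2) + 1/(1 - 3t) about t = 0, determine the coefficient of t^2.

Expand each term separately and add.

36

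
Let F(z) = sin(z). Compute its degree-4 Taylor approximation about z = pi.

(z - pi)^3/6 - (z - pi)

F(pi) = 0
F′(pi) = -1
F′′(pi) = 0
F′′′(pi) = 1
F^(4)(pi) = 0
The Taylor polynomial is Σ F^(k)(pi)/k! · (z - pi)^k.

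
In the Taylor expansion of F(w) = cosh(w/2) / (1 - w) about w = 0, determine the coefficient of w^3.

Multiply the two series term by term and collect like powers.
So c_3 = F′′′(0)/3! = 9/8.

9/8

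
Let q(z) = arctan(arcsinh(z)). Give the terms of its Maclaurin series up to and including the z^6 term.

Plug the Maclaurin series of the inner function into that of the outer and collect terms.
q(0) = 0
q′(0) = 1
q′′(0) = 0
q′′′(0) = -3
q^(4)(0) = 0
q^(5)(0) = 53
q^(6)(0) = 0

53*z^5/120 - z^3/2 + z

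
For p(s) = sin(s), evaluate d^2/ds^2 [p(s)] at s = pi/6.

-1/2

From the series, [(s - pi/6)^2] p = -1/4; multiply by 2! = 2 to get -1/2.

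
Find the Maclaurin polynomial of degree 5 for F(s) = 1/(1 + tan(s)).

-32*s^5/15 + 5*s^4/3 - 4*s^3/3 + s^2 - s + 1

Substitute the inner expansion into the outer series and collect powers.
[s^0] = 1;  [s^1] = -1;  [s^2] = 1;  [s^3] = -4/3;  [s^4] = 5/3;  [s^5] = -32/15.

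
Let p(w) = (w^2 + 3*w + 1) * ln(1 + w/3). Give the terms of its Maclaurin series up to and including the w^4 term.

Distribute the polynomial across the series and collect like powers.
p(0) = 0
p′(0) = 1/3
p′′(0) = 17/9
p′′′(0) = 29/27
p^(4)(0) = -14/27
The Taylor polynomial is Σ p^(k)(0)/k! · w^k.

-7*w^4/324 + 29*w^3/162 + 17*w^2/18 + w/3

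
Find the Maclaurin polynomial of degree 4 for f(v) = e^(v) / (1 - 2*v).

211*v^4/8 + 79*v^3/6 + 13*v^2/2 + 3*v + 1

Expand 1/(denominator) as a geometric series and multiply by the numerator's series.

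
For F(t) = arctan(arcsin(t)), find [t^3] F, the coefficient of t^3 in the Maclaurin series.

-1/6

Compose series: expand the inner function first, then feed it into the outer expansion.
F(0) = 0
F′(0) = 1
F′′(0) = 0
F′′′(0) = -1
So c_3 = F′′′(0)/3! = -1/6.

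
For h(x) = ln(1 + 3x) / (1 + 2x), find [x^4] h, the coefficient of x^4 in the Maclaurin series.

-321/4

Write out both Maclaurin series and multiply, keeping only the needed powers.
h(0) = 0
h′(0) = 3
h′′(0) = -21
h′′′(0) = 180
h^(4)(0) = -1926
So c_4 = h^(4)(0)/4! = -321/4.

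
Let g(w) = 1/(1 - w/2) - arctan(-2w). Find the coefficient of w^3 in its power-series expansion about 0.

-61/24

Expand each term separately and add.
g(0) = 1
g′(0) = 5/2
g′′(0) = 1/2
g′′′(0) = -61/4
So c_3 = g′′′(0)/3! = -61/24.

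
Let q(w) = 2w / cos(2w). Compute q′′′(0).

24

Divide the numerator series by the denominator series (power-series long division).
From the series, [w^3] q = 4; multiply by 3! = 6 to get 24.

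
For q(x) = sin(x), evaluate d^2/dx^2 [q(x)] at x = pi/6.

The coefficient of (x - pi/6)^2 in the expansion is -1/4, so q′′(pi/6) = 2! * (-1/4) = -1/2.

-1/2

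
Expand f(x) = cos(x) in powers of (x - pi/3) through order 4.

(x - pi/3)^4/48 + sqrt(3)*(x - pi/3)^3/12 - (x - pi/3)^2/4 - sqrt(3)*(x - pi/3)/2 + 1/2

Compute the successive derivatives at the expansion point and divide by k!.
f(pi/3) = 1/2
f′(pi/3) = -sqrt(3)/2
f′′(pi/3) = -1/2
f′′′(pi/3) = sqrt(3)/2
f^(4)(pi/3) = 1/2
Dividing each by k! gives the coefficients c_0, ..., c_4.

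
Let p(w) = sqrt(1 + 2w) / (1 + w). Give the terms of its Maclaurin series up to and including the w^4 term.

Expand each factor separately, then convolve coefficients.
p(0) = 1
p′(0) = 0
p′′(0) = -1
p′′′(0) = 6
p^(4)(0) = -39
The Taylor polynomial is Σ p^(k)(0)/k! · w^k.

-13*w^4/8 + w^3 - w^2/2 + 1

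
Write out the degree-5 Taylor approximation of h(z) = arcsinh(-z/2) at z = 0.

Apply the Taylor formula c_k = f^(k)(a)/k!.
h(0) = 0
h′(0) = -1/2
h′′(0) = 0
h′′′(0) = 1/8
h^(4)(0) = 0
h^(5)(0) = -9/32

-3*z^5/1280 + z^3/48 - z/2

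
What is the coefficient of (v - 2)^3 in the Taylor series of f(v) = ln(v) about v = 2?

1/24

f(2) = ln(2)
f′(2) = 1/2
f′′(2) = -1/4
f′′′(2) = 1/4
Then c_k = f^(k)(2)/k! gives each Taylor coefficient.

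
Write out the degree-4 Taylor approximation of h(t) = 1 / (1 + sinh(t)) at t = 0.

4*t^4/3 - 7*t^3/6 + t^2 - t + 1

Expand as Σ (-1)^k u^k with u equal to the inner function's series.
h(0) = 1
h′(0) = -1
h′′(0) = 2
h′′′(0) = -7
h^(4)(0) = 32
Dividing each by k! gives the coefficients c_0, ..., c_4.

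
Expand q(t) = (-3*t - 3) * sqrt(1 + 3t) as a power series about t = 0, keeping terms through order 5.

Multiply each power in the prefactor through the base expansion.
q(0) = -3
q′(0) = -15/2
q′′(0) = -9/4
q′′′(0) = -81/8
q^(4)(0) = 1701/16
q^(5)(0) = -40095/32
Dividing each by k! gives the coefficients c_0, ..., c_5.

-2673*t^5/256 + 567*t^4/128 - 27*t^3/16 - 9*t^2/8 - 15*t/2 - 3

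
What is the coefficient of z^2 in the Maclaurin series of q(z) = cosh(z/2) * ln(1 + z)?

-1/2

Write out both Maclaurin series and multiply, keeping only the needed powers.
q(0) = 0
q′(0) = 1
q′′(0) = -1
The Taylor polynomial is Σ q^(k)(0)/k! · z^k.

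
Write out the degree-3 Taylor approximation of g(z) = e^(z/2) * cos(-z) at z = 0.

-11*z^3/48 - 3*z^2/8 + z/2 + 1

Multiply the two series term by term and collect like powers.
g(0) = 1
g′(0) = 1/2
g′′(0) = -3/4
g′′′(0) = -11/8
Then c_k = g^(k)(0)/k! gives each Taylor coefficient.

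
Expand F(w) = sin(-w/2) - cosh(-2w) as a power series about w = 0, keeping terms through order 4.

-2*w^4/3 + w^3/48 - 2*w^2 - w/2 - 1

Add the two expansions coefficient-wise.
[w^0] = -1;  [w^1] = -1/2;  [w^2] = -2;  [w^3] = 1/48;  [w^4] = -2/3.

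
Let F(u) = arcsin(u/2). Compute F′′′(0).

Compute the successive derivatives at the expansion point and divide by k!.
The coefficient of u^3 in the expansion is 1/48, so F′′′(0) = 3! * (1/48) = 1/8.

1/8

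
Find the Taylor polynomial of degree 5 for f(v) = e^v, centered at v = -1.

(v + 1)^5*e^(-1)/120 + (v + 1)^4*e^(-1)/24 + (v + 1)^3*e^(-1)/6 + (v + 1)^2*e^(-1)/2 + (v + 1)*e^(-1) + e^(-1)

f(-1) = e^(-1)
f′(-1) = e^(-1)
f′′(-1) = e^(-1)
f′′′(-1) = e^(-1)
f^(4)(-1) = e^(-1)
f^(5)(-1) = e^(-1)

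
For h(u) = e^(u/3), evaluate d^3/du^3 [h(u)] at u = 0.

1/27

The coefficient of u^3 in the expansion is 1/162, so h′′′(0) = 3! * (1/162) = 1/27.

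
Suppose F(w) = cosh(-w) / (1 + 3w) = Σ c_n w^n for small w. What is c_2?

Multiply the two series term by term and collect like powers.
F(0) = 1
F′(0) = -3
F′′(0) = 19
Dividing each by k! gives the coefficients c_0, ..., c_2.

19/2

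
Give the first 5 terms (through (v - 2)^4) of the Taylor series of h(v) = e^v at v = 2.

Differentiate repeatedly and evaluate at the center.
[(v - 2)^0] = e^(2);  [(v - 2)^1] = e^(2);  [(v - 2)^2] = e^(2)/2;  [(v - 2)^3] = e^(2)/6;  [(v - 2)^4] = e^(2)/24.

(v - 2)^4*e^(2)/24 + (v - 2)^3*e^(2)/6 + (v - 2)^2*e^(2)/2 + (v - 2)*e^(2) + e^(2)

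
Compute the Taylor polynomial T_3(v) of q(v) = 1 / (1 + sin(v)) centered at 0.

-5*v^3/6 + v^2 - v + 1

Expand as Σ (-1)^k u^k with u equal to the inner function's series.
q(0) = 1
q′(0) = -1
q′′(0) = 2
q′′′(0) = -5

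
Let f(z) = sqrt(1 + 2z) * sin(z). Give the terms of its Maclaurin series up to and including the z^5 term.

-8*z^5/15 + z^4/3 - 2*z^3/3 + z^2 + z

Expand each factor separately, then convolve coefficients.
[z^0] = 0;  [z^1] = 1;  [z^2] = 1;  [z^3] = -2/3;  [z^4] = 1/3;  [z^5] = -8/15.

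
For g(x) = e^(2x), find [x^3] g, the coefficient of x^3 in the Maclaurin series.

g(0) = 1
g′(0) = 2
g′′(0) = 4
g′′′(0) = 8
The Taylor polynomial is Σ g^(k)(0)/k! · x^k.

4/3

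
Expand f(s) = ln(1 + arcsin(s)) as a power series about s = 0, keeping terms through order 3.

Let u equal the inner series; expand the outer function in u and truncate.

s^3/2 - s^2/2 + s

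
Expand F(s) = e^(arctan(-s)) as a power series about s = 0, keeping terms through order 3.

Substitute the inner expansion into the outer series and collect powers.
F(0) = 1
F′(0) = -1
F′′(0) = 1
F′′′(0) = 1
The Taylor polynomial is Σ F^(k)(0)/k! · s^k.

s^3/6 + s^2/2 - s + 1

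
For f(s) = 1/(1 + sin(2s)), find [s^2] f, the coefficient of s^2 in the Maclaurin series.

Plug the Maclaurin series of the inner function into that of the outer and collect terms.
[s^0] = 1;  [s^1] = -2;  [s^2] = 4.

4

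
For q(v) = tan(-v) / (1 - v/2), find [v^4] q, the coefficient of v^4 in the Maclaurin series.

-7/24

Write out both Maclaurin series and multiply, keeping only the needed powers.
[v^0] = 0;  [v^1] = -1;  [v^2] = -1/2;  [v^3] = -7/12;  [v^4] = -7/24.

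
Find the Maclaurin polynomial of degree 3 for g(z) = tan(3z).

Differentiate repeatedly and evaluate at the center.
g(0) = 0
g′(0) = 3
g′′(0) = 0
g′′′(0) = 54

9*z^3 + 3*z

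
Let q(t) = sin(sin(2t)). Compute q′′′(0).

Plug the Maclaurin series of the inner function into that of the outer and collect terms.
The coefficient of t^3 in the expansion is -8/3, so q′′′(0) = 3! * (-8/3) = -16.

-16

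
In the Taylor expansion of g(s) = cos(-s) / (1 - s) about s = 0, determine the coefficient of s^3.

1/2

Expand each factor separately, then convolve coefficients.
g(0) = 1
g′(0) = 1
g′′(0) = 1
g′′′(0) = 3
Dividing each by k! gives the coefficients c_0, ..., c_3.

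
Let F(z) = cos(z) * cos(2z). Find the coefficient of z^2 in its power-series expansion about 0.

Expand each factor separately, then convolve coefficients.
F(0) = 1
F′(0) = 0
F′′(0) = -5
So c_2 = F′′(0)/2! = -5/2.

-5/2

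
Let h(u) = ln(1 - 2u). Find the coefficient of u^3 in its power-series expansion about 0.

h(0) = 0
h′(0) = -2
h′′(0) = -4
h′′′(0) = -16
So c_3 = h′′′(0)/3! = -8/3.

-8/3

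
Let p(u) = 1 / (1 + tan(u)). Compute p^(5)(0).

-256

Use the geometric series for the reciprocal, then substitute.
The coefficient of u^5 in the expansion is -32/15, so p^(5)(0) = 5! * (-32/15) = -256.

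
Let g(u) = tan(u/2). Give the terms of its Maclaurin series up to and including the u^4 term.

u^3/24 + u/2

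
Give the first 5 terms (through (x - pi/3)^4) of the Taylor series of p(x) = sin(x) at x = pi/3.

p(pi/3) = sqrt(3)/2
p′(pi/3) = 1/2
p′′(pi/3) = -sqrt(3)/2
p′′′(pi/3) = -1/2
p^(4)(pi/3) = sqrt(3)/2

sqrt(3)*(x - pi/3)^4/48 - (x - pi/3)^3/12 - sqrt(3)*(x - pi/3)^2/4 + (x - pi/3)/2 + sqrt(3)/2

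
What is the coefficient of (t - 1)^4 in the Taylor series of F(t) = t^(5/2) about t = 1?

-5/128

Differentiate repeatedly and evaluate at the center.
F(1) = 1
F′(1) = 5/2
F′′(1) = 15/4
F′′′(1) = 15/8
F^(4)(1) = -15/16
Then c_k = F^(k)(1)/k! gives each Taylor coefficient.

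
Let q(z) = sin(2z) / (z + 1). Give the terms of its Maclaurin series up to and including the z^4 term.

-2*z^4/3 + 2*z^3/3 - 2*z^2 + 2*z

Multiply the numerator's expansion by the denominator's geometric series.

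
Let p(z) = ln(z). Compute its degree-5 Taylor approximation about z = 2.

p(2) = ln(2)
p′(2) = 1/2
p′′(2) = -1/4
p′′′(2) = 1/4
p^(4)(2) = -3/8
p^(5)(2) = 3/4
The Taylor polynomial is Σ p^(k)(2)/k! · (z - 2)^k.

(z - 2)^5/160 - (z - 2)^4/64 + (z - 2)^3/24 - (z - 2)^2/8 + (z - 2)/2 + ln(2)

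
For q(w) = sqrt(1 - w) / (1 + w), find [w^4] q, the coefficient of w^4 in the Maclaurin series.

179/128

Take the Cauchy product of the two expansions.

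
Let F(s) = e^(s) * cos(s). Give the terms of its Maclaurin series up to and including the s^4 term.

-s^4/6 - s^3/3 + s + 1

Write out both Maclaurin series and multiply, keeping only the needed powers.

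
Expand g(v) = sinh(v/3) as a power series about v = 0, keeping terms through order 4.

Differentiate repeatedly and evaluate at the center.
g(0) = 0
g′(0) = 1/3
g′′(0) = 0
g′′′(0) = 1/27
g^(4)(0) = 0
Dividing each by k! gives the coefficients c_0, ..., c_4.

v^3/162 + v/3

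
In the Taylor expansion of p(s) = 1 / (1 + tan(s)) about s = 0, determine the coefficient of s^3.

Expand as Σ (-1)^k u^k with u equal to the inner function's series.
[s^0] = 1;  [s^1] = -1;  [s^2] = 1;  [s^3] = -4/3.

-4/3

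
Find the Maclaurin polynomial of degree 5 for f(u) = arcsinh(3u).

[u^0] = 0;  [u^1] = 3;  [u^2] = 0;  [u^3] = -9/2;  [u^4] = 0;  [u^5] = 729/40.

729*u^5/40 - 9*u^3/2 + 3*u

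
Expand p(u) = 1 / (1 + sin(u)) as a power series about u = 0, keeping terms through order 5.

-61*u^5/120 + 2*u^4/3 - 5*u^3/6 + u^2 - u + 1

Expand as Σ (-1)^k u^k with u equal to the inner function's series.
p(0) = 1
p′(0) = -1
p′′(0) = 2
p′′′(0) = -5
p^(4)(0) = 16
p^(5)(0) = -61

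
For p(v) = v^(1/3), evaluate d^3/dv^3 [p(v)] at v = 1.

The coefficient of (v - 1)^3 in the expansion is 5/81, so p′′′(1) = 3! * (5/81) = 10/27.

10/27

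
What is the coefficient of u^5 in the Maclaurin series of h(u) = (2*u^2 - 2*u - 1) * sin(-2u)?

Distribute the polynomial across the series and collect like powers.
h(0) = 0
h′(0) = 2
h′′(0) = 8
h′′′(0) = -32
h^(4)(0) = -64
h^(5)(0) = 352
Then c_k = h^(k)(0)/k! gives each Taylor coefficient.

44/15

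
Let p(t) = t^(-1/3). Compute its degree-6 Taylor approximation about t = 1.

728*(t - 1)^6/6561 - 91*(t - 1)^5/729 + 35*(t - 1)^4/243 - 14*(t - 1)^3/81 + 2*(t - 1)^2/9 - (t - 1)/3 + 1

Compute the successive derivatives at the expansion point and divide by k!.
[(t - 1)^0] = 1;  [(t - 1)^1] = -1/3;  [(t - 1)^2] = 2/9;  [(t - 1)^3] = -14/81;  [(t - 1)^4] = 35/243;  [(t - 1)^5] = -91/729;  [(t - 1)^6] = 728/6561.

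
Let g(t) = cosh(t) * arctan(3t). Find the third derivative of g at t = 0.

Expand each factor separately, then convolve coefficients.
The coefficient of t^3 in the expansion is -15/2, so g′′′(0) = 3! * (-15/2) = -45.

-45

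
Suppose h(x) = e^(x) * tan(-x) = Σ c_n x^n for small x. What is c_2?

-1

Multiply the two series term by term and collect like powers.
h(0) = 0
h′(0) = -1
h′′(0) = -2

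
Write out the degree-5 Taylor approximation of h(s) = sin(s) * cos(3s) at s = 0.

Expand each factor separately, then convolve coefficients.
h(0) = 0
h′(0) = 1
h′′(0) = 0
h′′′(0) = -28
h^(4)(0) = 0
h^(5)(0) = 496

62*s^5/15 - 14*s^3/3 + s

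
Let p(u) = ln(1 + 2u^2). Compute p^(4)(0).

-48

Differentiate repeatedly and evaluate at the center.
From the series, [u^4] p = -2; multiply by 4! = 24 to get -48.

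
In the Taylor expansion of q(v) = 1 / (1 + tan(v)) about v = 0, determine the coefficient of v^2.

Expand as Σ (-1)^k u^k with u equal to the inner function's series.

1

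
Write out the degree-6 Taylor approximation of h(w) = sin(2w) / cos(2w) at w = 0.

Write the quotient as an unknown series and match coefficients against numerator = denominator · series.
h(0) = 0
h′(0) = 2
h′′(0) = 0
h′′′(0) = 16
h^(4)(0) = 0
h^(5)(0) = 512
h^(6)(0) = 0

64*w^5/15 + 8*w^3/3 + 2*w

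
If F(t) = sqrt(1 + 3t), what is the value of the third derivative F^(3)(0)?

81/8

From the series, [t^3] F = 27/16; multiply by 3! = 6 to get 81/8.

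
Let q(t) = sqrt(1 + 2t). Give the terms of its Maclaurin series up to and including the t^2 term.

-t^2/2 + t + 1

q(0) = 1
q′(0) = 1
q′′(0) = -1
Then c_k = q^(k)(0)/k! gives each Taylor coefficient.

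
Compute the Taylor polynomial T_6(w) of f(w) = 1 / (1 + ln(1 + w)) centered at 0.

3289*w^6/360 - 347*w^5/60 + 11*w^4/3 - 7*w^3/3 + 3*w^2/2 - w + 1

Write 1/(1+u) = 1 - u + u^2 - u^3 + ... and substitute the series for u.
f(0) = 1
f′(0) = -1
f′′(0) = 3
f′′′(0) = -14
f^(4)(0) = 88
f^(5)(0) = -694
f^(6)(0) = 6578
Dividing each by k! gives the coefficients c_0, ..., c_6.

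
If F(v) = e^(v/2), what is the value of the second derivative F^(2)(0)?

The coefficient of v^2 in the expansion is 1/8, so F′′(0) = 2! * (1/8) = 1/4.

1/4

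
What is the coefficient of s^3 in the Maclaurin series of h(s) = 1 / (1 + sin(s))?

Expand as Σ (-1)^k u^k with u equal to the inner function's series.

-5/6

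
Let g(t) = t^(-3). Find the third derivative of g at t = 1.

-60

From the series, [(t - 1)^3] g = -10; multiply by 3! = 6 to get -60.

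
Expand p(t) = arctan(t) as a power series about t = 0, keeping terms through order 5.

p(0) = 0
p′(0) = 1
p′′(0) = 0
p′′′(0) = -2
p^(4)(0) = 0
p^(5)(0) = 24
Then c_k = p^(k)(0)/k! gives each Taylor coefficient.

t^5/5 - t^3/3 + t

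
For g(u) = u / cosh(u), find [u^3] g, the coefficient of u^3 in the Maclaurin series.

-1/2

Invert the denominator's series and multiply.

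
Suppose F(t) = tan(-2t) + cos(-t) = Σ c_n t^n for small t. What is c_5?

Combine the two series term by term.

-64/15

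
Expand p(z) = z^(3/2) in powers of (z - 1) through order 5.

[(z - 1)^0] = 1;  [(z - 1)^1] = 3/2;  [(z - 1)^2] = 3/8;  [(z - 1)^3] = -1/16;  [(z - 1)^4] = 3/128;  [(z - 1)^5] = -3/256.

-3*(z - 1)^5/256 + 3*(z - 1)^4/128 - (z - 1)^3/16 + 3*(z - 1)^2/8 + 3*(z - 1)/2 + 1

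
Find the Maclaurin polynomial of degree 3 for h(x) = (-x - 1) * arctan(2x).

Multiply each power in the prefactor through the base expansion.

8*x^3/3 - 2*x^2 - 2*x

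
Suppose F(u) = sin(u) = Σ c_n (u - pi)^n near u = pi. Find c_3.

Differentiate repeatedly and evaluate at the center.
F(pi) = 0
F′(pi) = -1
F′′(pi) = 0
F′′′(pi) = 1
The Taylor polynomial is Σ F^(k)(pi)/k! · (u - pi)^k.

1/6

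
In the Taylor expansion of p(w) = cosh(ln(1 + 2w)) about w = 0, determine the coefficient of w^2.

Compose series: expand the inner function first, then feed it into the outer expansion.
[w^0] = 1;  [w^1] = 0;  [w^2] = 2.

2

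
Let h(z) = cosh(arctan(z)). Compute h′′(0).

1

Let u equal the inner series; expand the outer function in u and truncate.
The coefficient of z^2 in the expansion is 1/2, so h′′(0) = 2! * (1/2) = 1.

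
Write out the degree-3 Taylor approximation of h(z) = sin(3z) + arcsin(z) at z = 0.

-13*z^3/3 + 4*z

Add the two expansions coefficient-wise.
h(0) = 0
h′(0) = 4
h′′(0) = 0
h′′′(0) = -26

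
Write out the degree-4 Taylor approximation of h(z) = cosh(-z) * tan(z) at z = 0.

Take the Cauchy product of the two expansions.
[z^0] = 0;  [z^1] = 1;  [z^2] = 0;  [z^3] = 5/6;  [z^4] = 0.

5*z^3/6 + z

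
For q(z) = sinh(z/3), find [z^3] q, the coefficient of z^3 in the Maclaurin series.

1/162

q(0) = 0
q′(0) = 1/3
q′′(0) = 0
q′′′(0) = 1/27
So c_3 = q′′′(0)/3! = 1/162.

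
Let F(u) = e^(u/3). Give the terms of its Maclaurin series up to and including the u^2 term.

Differentiate repeatedly and evaluate at the center.
F(0) = 1
F′(0) = 1/3
F′′(0) = 1/9

u^2/18 + u/3 + 1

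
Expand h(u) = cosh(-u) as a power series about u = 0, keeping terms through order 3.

Apply the Taylor formula c_k = f^(k)(a)/k!.
h(0) = 1
h′(0) = 0
h′′(0) = 1
h′′′(0) = 0

u^2/2 + 1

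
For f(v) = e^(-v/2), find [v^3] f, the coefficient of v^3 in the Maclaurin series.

[v^0] = 1;  [v^1] = -1/2;  [v^2] = 1/8;  [v^3] = -1/48.

-1/48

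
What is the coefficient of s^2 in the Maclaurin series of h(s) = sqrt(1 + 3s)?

-9/8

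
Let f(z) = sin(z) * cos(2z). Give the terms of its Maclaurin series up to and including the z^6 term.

Take the Cauchy product of the two expansions.
f(0) = 0
f′(0) = 1
f′′(0) = 0
f′′′(0) = -13
f^(4)(0) = 0
f^(5)(0) = 121
f^(6)(0) = 0
Then c_k = f^(k)(0)/k! gives each Taylor coefficient.

121*z^5/120 - 13*z^3/6 + z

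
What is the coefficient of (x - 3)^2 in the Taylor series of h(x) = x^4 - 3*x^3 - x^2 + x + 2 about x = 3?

h(3) = -4
h′(3) = 22
h′′(3) = 52
The Taylor polynomial is Σ h^(k)(3)/k! · (x - 3)^k.

26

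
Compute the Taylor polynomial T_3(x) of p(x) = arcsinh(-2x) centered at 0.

[x^0] = 0;  [x^1] = -2;  [x^2] = 0;  [x^3] = 4/3.

4*x^3/3 - 2*x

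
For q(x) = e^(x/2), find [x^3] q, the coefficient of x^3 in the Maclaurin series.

1/48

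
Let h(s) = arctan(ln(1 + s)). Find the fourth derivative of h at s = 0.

Substitute the inner expansion into the outer series and collect powers.
The coefficient of s^4 in the expansion is 1/4, so h^(4)(0) = 4! * (1/4) = 6.

6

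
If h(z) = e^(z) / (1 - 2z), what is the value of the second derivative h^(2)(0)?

13

Multiply the two series term by term and collect like powers.
The coefficient of z^2 in the expansion is 13/2, so h′′(0) = 2! * (13/2) = 13.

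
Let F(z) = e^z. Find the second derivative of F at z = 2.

From the series, [(z - 2)^2] F = e^(2)/2; multiply by 2! = 2 to get e^(2).

e^(2)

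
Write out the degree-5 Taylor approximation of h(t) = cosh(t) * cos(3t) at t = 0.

7*t^4/6 - 4*t^2 + 1

Take the Cauchy product of the two expansions.
h(0) = 1
h′(0) = 0
h′′(0) = -8
h′′′(0) = 0
h^(4)(0) = 28
h^(5)(0) = 0
Dividing each by k! gives the coefficients c_0, ..., c_5.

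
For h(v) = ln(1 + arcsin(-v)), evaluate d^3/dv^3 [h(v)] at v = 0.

Plug the Maclaurin series of the inner function into that of the outer and collect terms.
The coefficient of v^3 in the expansion is -1/2, so h′′′(0) = 3! * (-1/2) = -3.

-3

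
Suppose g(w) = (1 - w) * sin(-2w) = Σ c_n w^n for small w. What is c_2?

Distribute the polynomial across the series and collect like powers.
[w^0] = 0;  [w^1] = -2;  [w^2] = 2.
So c_2 = g′′(0)/2! = 2.

2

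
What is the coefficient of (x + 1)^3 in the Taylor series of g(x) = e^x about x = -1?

e^(-1)/6

g(-1) = e^(-1)
g′(-1) = e^(-1)
g′′(-1) = e^(-1)
g′′′(-1) = e^(-1)
So c_3 = g′′′(-1)/3! = e^(-1)/6.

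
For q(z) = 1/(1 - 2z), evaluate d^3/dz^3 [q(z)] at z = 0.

Differentiate repeatedly and evaluate at the center.
From the series, [z^3] q = 8; multiply by 3! = 6 to get 48.

48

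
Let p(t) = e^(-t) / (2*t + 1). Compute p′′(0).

13

Use 1/(1 - r) = Σ r^k on the denominator, then take the Cauchy product.
The coefficient of t^2 in the expansion is 13/2, so p′′(0) = 2! * (13/2) = 13.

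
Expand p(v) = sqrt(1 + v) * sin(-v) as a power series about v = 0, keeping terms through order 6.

Multiply the two series term by term and collect like powers.

-27*v^6/1280 + 19*v^5/1920 + v^4/48 + 7*v^3/24 - v^2/2 - v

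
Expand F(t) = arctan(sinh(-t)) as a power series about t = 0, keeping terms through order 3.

Compose series: expand the inner function first, then feed it into the outer expansion.
[t^0] = 0;  [t^1] = -1;  [t^2] = 0;  [t^3] = 1/6.

t^3/6 - t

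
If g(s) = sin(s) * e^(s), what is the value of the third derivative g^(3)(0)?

Take the Cauchy product of the two expansions.
The coefficient of s^3 in the expansion is 1/3, so g′′′(0) = 3! * (1/3) = 2.

2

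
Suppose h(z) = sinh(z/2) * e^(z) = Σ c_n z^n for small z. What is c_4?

5/48

Take the Cauchy product of the two expansions.
h(0) = 0
h′(0) = 1/2
h′′(0) = 1
h′′′(0) = 13/8
h^(4)(0) = 5/2
So c_4 = h^(4)(0)/4! = 5/48.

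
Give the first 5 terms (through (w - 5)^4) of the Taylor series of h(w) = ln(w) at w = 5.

-(w - 5)^4/2500 + (w - 5)^3/375 - (w - 5)^2/50 + (w - 5)/5 + ln(5)

h(5) = ln(5)
h′(5) = 1/5
h′′(5) = -1/25
h′′′(5) = 2/125
h^(4)(5) = -6/625
The Taylor polynomial is Σ h^(k)(5)/k! · (w - 5)^k.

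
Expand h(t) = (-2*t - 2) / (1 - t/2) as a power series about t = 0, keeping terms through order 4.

-3*t^4/8 - 3*t^3/4 - 3*t^2/2 - 3*t - 2

Shift and add copies of the series according to the polynomial's terms.
[t^0] = -2;  [t^1] = -3;  [t^2] = -3/2;  [t^3] = -3/4;  [t^4] = -3/8.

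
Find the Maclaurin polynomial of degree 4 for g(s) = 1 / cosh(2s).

10*s^4/3 - 2*s^2 + 1

Invert the denominator's series and multiply.
g(0) = 1
g′(0) = 0
g′′(0) = -4
g′′′(0) = 0
g^(4)(0) = 80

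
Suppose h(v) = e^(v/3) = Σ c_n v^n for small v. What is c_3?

Apply the Taylor formula c_k = f^(k)(a)/k!.
[v^0] = 1;  [v^1] = 1/3;  [v^2] = 1/18;  [v^3] = 1/162.

1/162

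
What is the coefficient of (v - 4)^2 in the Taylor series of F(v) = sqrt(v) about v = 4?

-1/64

Use the known series and substitute for the argument.
F(4) = 2
F′(4) = 1/4
F′′(4) = -1/32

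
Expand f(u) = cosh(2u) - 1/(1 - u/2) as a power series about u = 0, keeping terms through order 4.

29*u^4/48 - u^3/8 + 7*u^2/4 - u/2

Add the two expansions coefficient-wise.
f(0) = 0
f′(0) = -1/2
f′′(0) = 7/2
f′′′(0) = -3/4
f^(4)(0) = 29/2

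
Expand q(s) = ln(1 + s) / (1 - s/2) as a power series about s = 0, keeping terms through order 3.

s^3/3 + s

Expand each factor separately, then convolve coefficients.
[s^0] = 0;  [s^1] = 1;  [s^2] = 0;  [s^3] = 1/3.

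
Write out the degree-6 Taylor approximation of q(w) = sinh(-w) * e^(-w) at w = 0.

2*w^6/45 - 2*w^5/15 + w^4/3 - 2*w^3/3 + w^2 - w

Multiply the two series term by term and collect like powers.
q(0) = 0
q′(0) = -1
q′′(0) = 2
q′′′(0) = -4
q^(4)(0) = 8
q^(5)(0) = -16
q^(6)(0) = 32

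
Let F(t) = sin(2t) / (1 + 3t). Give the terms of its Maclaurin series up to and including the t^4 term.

-50*t^4 + 50*t^3/3 - 6*t^2 + 2*t

Write out both Maclaurin series and multiply, keeping only the needed powers.
[t^0] = 0;  [t^1] = 2;  [t^2] = -6;  [t^3] = 50/3;  [t^4] = -50.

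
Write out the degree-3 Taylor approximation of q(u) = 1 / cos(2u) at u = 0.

2*u^2 + 1

Invert the denominator's series and multiply.
q(0) = 1
q′(0) = 0
q′′(0) = 4
q′′′(0) = 0
The Taylor polynomial is Σ q^(k)(0)/k! · u^k.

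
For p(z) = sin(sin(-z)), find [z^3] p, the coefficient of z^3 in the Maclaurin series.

1/3

Compose series: expand the inner function first, then feed it into the outer expansion.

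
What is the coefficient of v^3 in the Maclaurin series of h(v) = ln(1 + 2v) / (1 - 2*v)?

20/3

Use 1/(1 - r) = Σ r^k on the denominator, then take the Cauchy product.
[v^0] = 0;  [v^1] = 2;  [v^2] = 2;  [v^3] = 20/3.
So c_3 = h′′′(0)/3! = 20/3.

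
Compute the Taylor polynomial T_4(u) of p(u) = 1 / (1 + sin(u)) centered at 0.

2*u^4/3 - 5*u^3/6 + u^2 - u + 1

Use the geometric series for the reciprocal, then substitute.
[u^0] = 1;  [u^1] = -1;  [u^2] = 1;  [u^3] = -5/6;  [u^4] = 2/3.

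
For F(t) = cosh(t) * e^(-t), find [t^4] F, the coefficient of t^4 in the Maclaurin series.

1/3

Write out both Maclaurin series and multiply, keeping only the needed powers.
[t^0] = 1;  [t^1] = -1;  [t^2] = 1;  [t^3] = -2/3;  [t^4] = 1/3.
So c_4 = F^(4)(0)/4! = 1/3.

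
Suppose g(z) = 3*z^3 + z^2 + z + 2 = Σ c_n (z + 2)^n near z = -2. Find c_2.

-17

g(-2) = -20
g′(-2) = 33
g′′(-2) = -34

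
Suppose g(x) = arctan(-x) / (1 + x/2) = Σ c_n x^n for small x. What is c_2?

1/2

Expand each factor separately, then convolve coefficients.
[x^0] = 0;  [x^1] = -1;  [x^2] = 1/2.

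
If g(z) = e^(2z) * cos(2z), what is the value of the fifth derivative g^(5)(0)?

Multiply the two series term by term and collect like powers.
The coefficient of z^5 in the expansion is -16/15, so g^(5)(0) = 5! * (-16/15) = -128.

-128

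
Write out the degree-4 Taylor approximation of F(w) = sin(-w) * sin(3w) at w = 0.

5*w^4 - 3*w^2

Multiply the two series term by term and collect like powers.
[w^0] = 0;  [w^1] = 0;  [w^2] = -3;  [w^3] = 0;  [w^4] = 5.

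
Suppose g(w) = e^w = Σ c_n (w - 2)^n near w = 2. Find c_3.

e^(2)/6

g(2) = e^(2)
g′(2) = e^(2)
g′′(2) = e^(2)
g′′′(2) = e^(2)
Then c_k = g^(k)(2)/k! gives each Taylor coefficient.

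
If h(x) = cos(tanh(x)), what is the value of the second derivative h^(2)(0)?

-1

Compose series: expand the inner function first, then feed it into the outer expansion.
The coefficient of x^2 in the expansion is -1/2, so h′′(0) = 2! * (-1/2) = -1.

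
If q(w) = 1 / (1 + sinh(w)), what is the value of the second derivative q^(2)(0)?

Expand as Σ (-1)^k u^k with u equal to the inner function's series.
The coefficient of w^2 in the expansion is 1, so q′′(0) = 2! * (1) = 2.

2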